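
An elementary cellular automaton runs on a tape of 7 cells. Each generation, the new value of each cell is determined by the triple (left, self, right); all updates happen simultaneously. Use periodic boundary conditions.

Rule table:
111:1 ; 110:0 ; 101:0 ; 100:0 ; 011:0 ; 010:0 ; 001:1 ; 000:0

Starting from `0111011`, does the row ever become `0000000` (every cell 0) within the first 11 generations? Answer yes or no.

0010000
0100000
1000000
0000001
0000010
0000100
0001000
0010000  (repeats generation 1; period 7)
generation 11: 0000001
generation 11 is 0000001, still not uniform 0

no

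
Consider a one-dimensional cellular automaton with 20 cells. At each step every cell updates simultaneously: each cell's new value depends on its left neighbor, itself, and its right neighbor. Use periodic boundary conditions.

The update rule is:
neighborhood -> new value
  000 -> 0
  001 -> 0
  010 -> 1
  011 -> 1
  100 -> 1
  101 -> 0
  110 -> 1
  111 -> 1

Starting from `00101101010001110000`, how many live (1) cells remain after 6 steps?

15

00101101011001111000
00101101011101111100
00101101011101111110
00101101011101111111
10101101011101111111
10101101011101111111
count of 1: 15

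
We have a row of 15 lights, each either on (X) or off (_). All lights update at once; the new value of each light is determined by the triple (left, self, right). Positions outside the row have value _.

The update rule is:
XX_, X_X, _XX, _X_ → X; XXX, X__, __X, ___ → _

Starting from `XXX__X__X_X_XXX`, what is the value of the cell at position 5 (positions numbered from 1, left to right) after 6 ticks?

tick 1: X_X__X__XXXXX_X
tick 2: XXX__X__X___XXX
tick 3: X_X__X__X___X_X
tick 4: XXX__X__X___XXX  (repeats tick 2; period 2)
tick 6: XXX__X__X___XXX
position 5 holds _

_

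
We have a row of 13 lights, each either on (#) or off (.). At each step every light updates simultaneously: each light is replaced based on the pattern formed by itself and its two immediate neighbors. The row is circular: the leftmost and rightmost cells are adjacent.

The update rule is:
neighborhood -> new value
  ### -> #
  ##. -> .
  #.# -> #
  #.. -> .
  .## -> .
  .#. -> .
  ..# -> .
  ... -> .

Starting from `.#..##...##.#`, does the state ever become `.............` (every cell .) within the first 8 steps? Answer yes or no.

#..........#.
............#
.............
all cells are . at step 3

yes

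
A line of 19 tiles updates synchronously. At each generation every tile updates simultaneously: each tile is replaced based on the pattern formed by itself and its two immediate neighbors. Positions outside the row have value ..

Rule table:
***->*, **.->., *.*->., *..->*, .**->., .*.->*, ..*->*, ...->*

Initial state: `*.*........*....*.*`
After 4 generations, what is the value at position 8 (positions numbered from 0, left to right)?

*

*.***************.*
*..*************..*
***.***********.***
.*...*********...*.
position 8 holds *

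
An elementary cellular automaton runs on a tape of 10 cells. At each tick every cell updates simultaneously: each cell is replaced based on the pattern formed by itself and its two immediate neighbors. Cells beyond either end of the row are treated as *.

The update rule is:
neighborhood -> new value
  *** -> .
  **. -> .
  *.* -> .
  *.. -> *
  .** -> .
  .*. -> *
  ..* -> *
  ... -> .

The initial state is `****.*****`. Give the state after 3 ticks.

..........
*........*
.*......*.

.*......*.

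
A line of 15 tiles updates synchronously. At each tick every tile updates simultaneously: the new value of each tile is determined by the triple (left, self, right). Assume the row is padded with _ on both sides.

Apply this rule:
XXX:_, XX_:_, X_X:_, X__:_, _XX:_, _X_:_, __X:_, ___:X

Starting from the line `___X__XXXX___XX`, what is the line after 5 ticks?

XX_________X___

tick 1: XX_________X___
tick 2: ___XXXXXXX___XX
tick 3: XX_________X___  (repeats tick 1; period 2)
tick 5: XX_________X___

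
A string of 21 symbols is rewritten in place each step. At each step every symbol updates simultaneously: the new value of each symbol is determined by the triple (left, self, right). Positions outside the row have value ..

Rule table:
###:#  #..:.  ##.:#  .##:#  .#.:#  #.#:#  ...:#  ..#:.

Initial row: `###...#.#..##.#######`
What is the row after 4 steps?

###.#.###..##########
#########..##########
#########..##########  (fixed point — unchanged through step 4)

#########..##########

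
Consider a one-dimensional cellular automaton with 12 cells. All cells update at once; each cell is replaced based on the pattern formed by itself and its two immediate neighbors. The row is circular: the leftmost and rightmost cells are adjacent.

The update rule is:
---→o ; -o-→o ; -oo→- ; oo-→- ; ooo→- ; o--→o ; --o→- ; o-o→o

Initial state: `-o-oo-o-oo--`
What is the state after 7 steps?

step 1: -oo--ooo--oo
step 2: o--o----o---
step 3: oo-oooo-ooo-
step 4: --o----o---o
step 5: o-oooo-ooo-o
step 6: -o----o---o-
step 7: -oooo-ooo-oo

-oooo-ooo-oo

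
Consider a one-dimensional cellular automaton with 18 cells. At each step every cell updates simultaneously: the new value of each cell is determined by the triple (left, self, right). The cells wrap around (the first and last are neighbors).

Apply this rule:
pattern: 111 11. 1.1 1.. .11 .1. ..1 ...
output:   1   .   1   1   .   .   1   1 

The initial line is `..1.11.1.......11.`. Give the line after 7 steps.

step 1: 11.1..1.1111111..1
step 2: 1.1.11.1.11111.11.
step 3: .1.1..1.1.111.1..1
step 4: 1.1.11.1.1.1.1.11.
step 5: .1.1..1.1.1.1.1..1
step 6: 1.1.11.1.1.1.1.11.  (repeats step 4; period 2)
step 7: .1.1..1.1.1.1.1..1

.1.1..1.1.1.1.1..1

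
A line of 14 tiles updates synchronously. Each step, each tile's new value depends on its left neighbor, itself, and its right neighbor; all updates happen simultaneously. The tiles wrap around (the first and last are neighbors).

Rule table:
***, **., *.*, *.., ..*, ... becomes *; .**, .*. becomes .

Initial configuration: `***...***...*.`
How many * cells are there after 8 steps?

11

.*****.*****.*
*.*****.*****.
.*.*****.*****
*.*.*****.****
**.*.*****.***
***.*.*****.**
****.*.*****.*
*****.*.*****.
count of *: 11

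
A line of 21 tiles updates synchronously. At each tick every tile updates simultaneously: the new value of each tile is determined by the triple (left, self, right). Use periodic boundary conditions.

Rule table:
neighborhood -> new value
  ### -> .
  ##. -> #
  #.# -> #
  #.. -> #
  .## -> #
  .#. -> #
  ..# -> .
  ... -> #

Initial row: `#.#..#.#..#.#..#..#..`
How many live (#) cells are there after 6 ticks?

19

####.####.####.##.##.
#..###..###..########
##.#.##.#.##.#.......
####################.
#..................##
##################.#.
count of #: 19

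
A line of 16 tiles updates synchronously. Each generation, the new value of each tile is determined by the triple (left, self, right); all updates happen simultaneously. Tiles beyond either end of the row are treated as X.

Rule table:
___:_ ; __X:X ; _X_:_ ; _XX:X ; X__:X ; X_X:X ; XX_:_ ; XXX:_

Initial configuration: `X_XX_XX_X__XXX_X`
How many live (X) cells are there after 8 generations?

10

generation 1: _XX_XX_X_XXX__XX
generation 2: XX_XX_X_XX__XXX_
generation 3: __XX_X_XX_XXX__X
generation 4: XXX_X_XX_XX__XXX
generation 5: ___X_XX_XX_XXX__
generation 6: X_X_XX_XX_XX__XX
generation 7: _X_XX_XX_XX_XXX_
generation 8: X_XX_XX_XX_XX__X
count of X: 10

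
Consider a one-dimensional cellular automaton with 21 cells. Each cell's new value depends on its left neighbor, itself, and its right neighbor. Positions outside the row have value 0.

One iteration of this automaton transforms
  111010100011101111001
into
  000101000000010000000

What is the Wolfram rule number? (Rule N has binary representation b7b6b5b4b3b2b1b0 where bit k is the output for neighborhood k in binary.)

position 1: 111 → 0  (bit 7 = 0)
position 2: 110 → 0  (bit 6 = 0)
position 3: 101 → 1  (bit 5 = 1)
position 7: 100 → 0  (bit 4 = 0)
position 0: 011 → 0  (bit 3 = 0)
position 4: 010 → 0  (bit 2 = 0)
position 9: 001 → 0  (bit 1 = 0)
position 8: 000 → 0  (bit 0 = 0)
bits b7..b0 = 00100000 = 32

32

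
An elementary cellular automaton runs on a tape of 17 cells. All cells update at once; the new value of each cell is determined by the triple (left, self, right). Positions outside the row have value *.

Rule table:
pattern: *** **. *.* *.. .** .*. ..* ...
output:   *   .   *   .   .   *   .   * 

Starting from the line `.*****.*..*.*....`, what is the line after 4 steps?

*****.*.*.*.*..*.

*.***.**..***.**.
.*.*.*.....*.*..*
******.***.***...
*****.*.*.*.*..*.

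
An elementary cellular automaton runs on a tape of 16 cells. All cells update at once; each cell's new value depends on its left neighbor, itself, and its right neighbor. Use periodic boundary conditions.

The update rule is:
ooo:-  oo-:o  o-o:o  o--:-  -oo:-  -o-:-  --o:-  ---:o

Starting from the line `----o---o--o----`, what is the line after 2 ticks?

--o-o---oooo----

tick 1: ooo---o------ooo
tick 2: --o-o---oooo----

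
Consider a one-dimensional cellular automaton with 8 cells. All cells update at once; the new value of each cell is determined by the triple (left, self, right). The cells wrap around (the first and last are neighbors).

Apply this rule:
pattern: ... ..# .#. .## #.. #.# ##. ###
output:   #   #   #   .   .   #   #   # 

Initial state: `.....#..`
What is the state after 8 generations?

generation 1: ######.#
generation 2: #######.
generation 3: .#######
generation 4: #.######
generation 5: ##.#####
generation 6: ###.####
generation 7: ####.###
generation 8: #####.##

#####.##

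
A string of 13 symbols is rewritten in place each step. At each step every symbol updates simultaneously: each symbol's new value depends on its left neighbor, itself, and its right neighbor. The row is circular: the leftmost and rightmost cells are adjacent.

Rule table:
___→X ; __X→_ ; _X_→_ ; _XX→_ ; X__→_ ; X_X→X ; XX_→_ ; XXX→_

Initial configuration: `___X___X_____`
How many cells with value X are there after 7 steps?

XX___X___XXXX
___X___X_____  (repeats step 0; period 2)
step 7: XX___X___XXXX
count of X: 7

7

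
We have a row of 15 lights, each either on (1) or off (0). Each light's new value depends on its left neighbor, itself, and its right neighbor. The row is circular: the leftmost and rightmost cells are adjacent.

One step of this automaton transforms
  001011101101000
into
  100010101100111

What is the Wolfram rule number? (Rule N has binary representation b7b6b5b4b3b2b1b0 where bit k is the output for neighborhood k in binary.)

89

position 5: 111 → 0  (bit 7 = 0)
position 6: 110 → 1  (bit 6 = 1)
position 3: 101 → 0  (bit 5 = 0)
position 12: 100 → 1  (bit 4 = 1)
position 4: 011 → 1  (bit 3 = 1)
position 2: 010 → 0  (bit 2 = 0)
position 1: 001 → 0  (bit 1 = 0)
position 0: 000 → 1  (bit 0 = 1)
bits b7..b0 = 01011001 = 89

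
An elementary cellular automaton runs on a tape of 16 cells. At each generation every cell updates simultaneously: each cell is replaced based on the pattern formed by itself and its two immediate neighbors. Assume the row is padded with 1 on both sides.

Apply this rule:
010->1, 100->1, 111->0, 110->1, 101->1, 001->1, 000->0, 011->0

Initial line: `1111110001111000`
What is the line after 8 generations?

1001101111010110

generation 1: 0000011010001101
generation 2: 1000101111010110
generation 3: 1101110001111011
generation 4: 0110011010001100
generation 5: 1011101111010111
generation 6: 1100110001111000
generation 7: 0111011010001101
generation 8: 1001101111010110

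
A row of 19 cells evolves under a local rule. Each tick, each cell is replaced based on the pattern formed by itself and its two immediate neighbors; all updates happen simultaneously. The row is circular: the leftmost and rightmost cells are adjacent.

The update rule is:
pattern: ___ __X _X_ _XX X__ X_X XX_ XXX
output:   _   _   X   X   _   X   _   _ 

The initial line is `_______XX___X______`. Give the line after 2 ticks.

_______X____X______

_______X____X______
_______X____X______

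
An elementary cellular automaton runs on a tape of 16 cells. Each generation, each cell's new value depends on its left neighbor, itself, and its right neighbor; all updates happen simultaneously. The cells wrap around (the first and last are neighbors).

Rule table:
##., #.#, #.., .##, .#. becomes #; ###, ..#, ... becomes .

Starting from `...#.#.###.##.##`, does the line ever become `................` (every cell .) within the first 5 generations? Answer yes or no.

no

#..#####.#######
##.#...###......
#####..#.##.....
#...##.#####....
##..####...##...
generation 5 is ##..####...##..., still not uniform .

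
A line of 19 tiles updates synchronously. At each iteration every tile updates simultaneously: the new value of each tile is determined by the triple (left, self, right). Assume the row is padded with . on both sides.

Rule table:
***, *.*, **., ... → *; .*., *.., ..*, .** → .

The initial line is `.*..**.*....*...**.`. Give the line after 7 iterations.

.....**..**...*..*.
****..*...*.*......
.***....*..*..*****
..**.**........****
*..**.*.******..***
....**.*.*****...**
***..**.*.****.*..*

***..**.*.****.*..*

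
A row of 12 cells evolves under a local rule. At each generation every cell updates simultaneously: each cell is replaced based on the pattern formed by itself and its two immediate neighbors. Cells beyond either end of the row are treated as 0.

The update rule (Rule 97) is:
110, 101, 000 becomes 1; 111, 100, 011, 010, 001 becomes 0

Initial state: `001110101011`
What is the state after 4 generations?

generation 1: 100011010101
generation 2: 001001101010
generation 3: 100000110100
generation 4: 001110011001

001110011001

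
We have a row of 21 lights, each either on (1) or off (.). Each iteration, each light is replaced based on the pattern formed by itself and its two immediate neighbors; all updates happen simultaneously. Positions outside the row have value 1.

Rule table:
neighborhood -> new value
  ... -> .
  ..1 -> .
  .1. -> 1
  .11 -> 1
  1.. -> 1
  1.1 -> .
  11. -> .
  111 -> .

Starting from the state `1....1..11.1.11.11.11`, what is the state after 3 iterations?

.1.1.11.1..1.1..1..1.

iteration 1: .1...11.1..1.1..1..1.
iteration 2: .11..1..11.1.11.11.1.
iteration 3: .1.1.11.1..1.1..1..1.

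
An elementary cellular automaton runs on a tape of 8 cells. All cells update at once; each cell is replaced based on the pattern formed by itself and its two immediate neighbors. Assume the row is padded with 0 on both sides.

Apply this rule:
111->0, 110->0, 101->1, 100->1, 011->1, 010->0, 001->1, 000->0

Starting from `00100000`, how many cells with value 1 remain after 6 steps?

01010000
10101000
01010100
10101010
01010101
10101010
count of 1: 4

4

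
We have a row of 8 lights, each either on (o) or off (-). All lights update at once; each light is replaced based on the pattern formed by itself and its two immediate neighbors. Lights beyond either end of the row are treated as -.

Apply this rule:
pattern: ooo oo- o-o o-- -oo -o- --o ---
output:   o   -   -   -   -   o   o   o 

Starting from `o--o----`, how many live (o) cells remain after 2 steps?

step 1: o-oo-ooo
step 2: o-----o-
count of o: 2

2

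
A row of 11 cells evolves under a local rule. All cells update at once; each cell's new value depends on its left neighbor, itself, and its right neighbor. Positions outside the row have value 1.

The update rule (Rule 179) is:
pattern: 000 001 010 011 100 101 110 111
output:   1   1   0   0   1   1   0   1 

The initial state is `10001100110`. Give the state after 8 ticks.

10101100110

01110011001
10101100110
01010011001
10101100110  (repeats tick 2; period 2)
tick 8: 10101100110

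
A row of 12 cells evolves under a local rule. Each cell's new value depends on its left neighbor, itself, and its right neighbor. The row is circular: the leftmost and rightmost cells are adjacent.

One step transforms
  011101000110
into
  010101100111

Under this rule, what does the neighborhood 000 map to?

0

At position 7 the neighborhood is 000; the next row has 0 there.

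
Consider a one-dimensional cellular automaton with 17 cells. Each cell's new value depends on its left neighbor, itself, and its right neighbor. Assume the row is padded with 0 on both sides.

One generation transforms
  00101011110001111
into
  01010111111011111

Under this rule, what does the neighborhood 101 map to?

At position 3 the neighborhood is 101; the next row has 1 there.

1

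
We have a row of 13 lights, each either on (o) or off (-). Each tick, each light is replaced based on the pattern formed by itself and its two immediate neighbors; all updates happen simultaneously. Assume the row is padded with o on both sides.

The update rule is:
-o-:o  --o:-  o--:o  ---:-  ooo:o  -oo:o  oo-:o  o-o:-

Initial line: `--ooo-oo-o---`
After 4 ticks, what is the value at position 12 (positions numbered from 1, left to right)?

o

o-ooo-oo-oo--
o-ooo-oo-ooo-
o-ooo-oo-ooo-  (fixed point — unchanged through tick 4)
position 12 holds o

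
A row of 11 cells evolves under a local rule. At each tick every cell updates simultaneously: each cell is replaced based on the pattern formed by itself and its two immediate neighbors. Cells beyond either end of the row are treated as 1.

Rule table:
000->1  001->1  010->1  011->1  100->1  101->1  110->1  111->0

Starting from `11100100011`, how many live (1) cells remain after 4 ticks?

5

00111111110
11100000011
00111111110  (repeats tick 1; period 2)
tick 4: 11100000011
count of 1: 5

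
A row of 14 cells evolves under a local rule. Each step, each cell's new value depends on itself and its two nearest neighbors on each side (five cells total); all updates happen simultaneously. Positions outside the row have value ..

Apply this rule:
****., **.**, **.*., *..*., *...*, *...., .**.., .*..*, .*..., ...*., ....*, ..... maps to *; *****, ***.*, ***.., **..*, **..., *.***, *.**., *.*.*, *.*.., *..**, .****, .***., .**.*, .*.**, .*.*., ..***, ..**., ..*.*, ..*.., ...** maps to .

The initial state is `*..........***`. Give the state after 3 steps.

.*********....
........*..***
********.*....

********.*....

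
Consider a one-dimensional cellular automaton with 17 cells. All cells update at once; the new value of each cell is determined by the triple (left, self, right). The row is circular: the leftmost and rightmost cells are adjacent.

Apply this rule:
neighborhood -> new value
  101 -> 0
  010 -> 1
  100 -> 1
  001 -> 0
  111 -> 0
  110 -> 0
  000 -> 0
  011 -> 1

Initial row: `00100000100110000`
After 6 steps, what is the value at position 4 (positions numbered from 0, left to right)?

1

00110000110101000
00101000100101100
00101100110101010
00101010100101011
10101010110101010
10101010100101010
position 4 holds 1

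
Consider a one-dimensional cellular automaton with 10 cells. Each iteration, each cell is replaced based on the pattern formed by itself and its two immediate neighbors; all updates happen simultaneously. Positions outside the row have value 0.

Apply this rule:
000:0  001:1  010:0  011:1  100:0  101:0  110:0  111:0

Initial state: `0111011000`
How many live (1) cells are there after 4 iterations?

1

iteration 1: 1100010000
iteration 2: 1000100000
iteration 3: 0001000000
iteration 4: 0010000000
count of 1: 1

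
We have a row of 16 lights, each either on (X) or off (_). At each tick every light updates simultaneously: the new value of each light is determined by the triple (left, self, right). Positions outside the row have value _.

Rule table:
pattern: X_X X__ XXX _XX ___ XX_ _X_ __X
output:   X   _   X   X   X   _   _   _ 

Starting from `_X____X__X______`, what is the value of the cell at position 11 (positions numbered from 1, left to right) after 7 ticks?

tick 1: ___XX______XXXXX
tick 2: XX_X__XXXX_XXXX_
tick 3: X_X___XXX_XXXX__
tick 4: _X__X_XX_XXXX__X
tick 5: _____XX_XXXX____
tick 6: XXXX_X_XXXX__XXX
tick 7: XXX_X_XXXX___XX_
position 11 holds _

_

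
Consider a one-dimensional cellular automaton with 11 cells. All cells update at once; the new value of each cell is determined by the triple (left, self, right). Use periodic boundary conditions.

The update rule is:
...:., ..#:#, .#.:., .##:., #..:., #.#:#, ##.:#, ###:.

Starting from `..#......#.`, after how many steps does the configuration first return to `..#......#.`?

11

.#......#..
#......#...
......#...#
.....#...#.
....#...#..
...#...#...
..#...#....
.#...#.....
#...#......
...#......#
..#......#.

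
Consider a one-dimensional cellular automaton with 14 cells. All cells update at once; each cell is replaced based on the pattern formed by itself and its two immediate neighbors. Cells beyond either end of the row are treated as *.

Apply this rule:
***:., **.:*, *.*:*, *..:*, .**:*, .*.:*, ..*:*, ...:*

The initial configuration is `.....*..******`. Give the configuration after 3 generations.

*********.....

*********.....
........******
*********.....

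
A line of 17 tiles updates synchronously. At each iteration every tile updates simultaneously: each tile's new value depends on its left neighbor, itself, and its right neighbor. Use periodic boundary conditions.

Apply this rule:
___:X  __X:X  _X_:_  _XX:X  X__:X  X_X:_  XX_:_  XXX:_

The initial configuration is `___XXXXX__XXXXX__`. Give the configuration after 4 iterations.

XXXX____XXX____XX
____XXXXX__XXXXX_
XXXXX____XXX____X
_____XXXXX__XXXXX

_____XXXXX__XXXXX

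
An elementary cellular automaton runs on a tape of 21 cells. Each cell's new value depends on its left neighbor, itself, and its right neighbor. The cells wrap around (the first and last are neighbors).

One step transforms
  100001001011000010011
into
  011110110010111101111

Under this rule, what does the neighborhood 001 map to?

At position 4 the neighborhood is 001; the next row has 1 there.

1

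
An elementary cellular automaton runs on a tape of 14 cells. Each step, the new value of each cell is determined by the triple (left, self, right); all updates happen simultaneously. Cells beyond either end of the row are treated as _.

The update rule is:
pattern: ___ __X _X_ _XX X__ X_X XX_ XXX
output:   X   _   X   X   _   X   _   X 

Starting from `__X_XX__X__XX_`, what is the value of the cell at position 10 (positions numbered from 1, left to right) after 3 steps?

step 1: X_XXX___X__X__
step 2: XXXX__X_X__X_X
step 3: XXX___XXX__XXX
position 10 holds _

_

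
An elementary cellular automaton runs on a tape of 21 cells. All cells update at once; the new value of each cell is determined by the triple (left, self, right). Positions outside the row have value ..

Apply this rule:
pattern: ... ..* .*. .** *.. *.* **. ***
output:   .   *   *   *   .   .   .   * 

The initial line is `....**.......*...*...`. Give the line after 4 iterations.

...**.......**..**...
..**.......**..**....
.**.......**..**.....
**.......**..**......

**.......**..**......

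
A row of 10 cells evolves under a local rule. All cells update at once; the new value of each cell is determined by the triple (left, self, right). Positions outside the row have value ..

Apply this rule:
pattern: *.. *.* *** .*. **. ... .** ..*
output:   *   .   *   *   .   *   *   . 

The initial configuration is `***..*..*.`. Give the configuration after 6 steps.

**.*.**.**
*..*.*..*.
**.*.**.**  (repeats step 1; period 2)
step 6: *..*.*..*.

*..*.*..*.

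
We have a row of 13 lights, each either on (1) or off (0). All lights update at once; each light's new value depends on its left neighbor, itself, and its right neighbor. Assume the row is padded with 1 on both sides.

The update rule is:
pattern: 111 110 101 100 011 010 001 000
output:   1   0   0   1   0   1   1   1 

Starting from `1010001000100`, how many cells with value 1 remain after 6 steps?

12

step 1: 0011111111111
step 2: 1101111111111
step 3: 1000111111111
step 4: 0111011111111
step 5: 0010001111111
step 6: 1111110111111
count of 1: 12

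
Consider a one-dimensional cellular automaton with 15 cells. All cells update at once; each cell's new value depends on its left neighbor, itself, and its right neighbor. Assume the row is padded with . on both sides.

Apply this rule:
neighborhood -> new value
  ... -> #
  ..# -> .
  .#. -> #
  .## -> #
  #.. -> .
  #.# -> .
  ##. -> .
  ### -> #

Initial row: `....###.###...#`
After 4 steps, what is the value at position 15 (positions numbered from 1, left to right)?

#

###.##..##..#.#
##..#...#...#.#
#...#.#.#.#.#.#
#.#.#.#.#.#.#.#
position 15 holds #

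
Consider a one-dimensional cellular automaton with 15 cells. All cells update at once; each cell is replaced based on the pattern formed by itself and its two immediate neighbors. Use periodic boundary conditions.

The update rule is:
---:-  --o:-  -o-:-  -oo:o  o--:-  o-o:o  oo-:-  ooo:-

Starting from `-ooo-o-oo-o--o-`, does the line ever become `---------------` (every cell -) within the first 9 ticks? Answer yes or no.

yes

-o--o-oo-o-----
-----oo-o------
-----o-o-------
------o--------
---------------
all cells are - at tick 5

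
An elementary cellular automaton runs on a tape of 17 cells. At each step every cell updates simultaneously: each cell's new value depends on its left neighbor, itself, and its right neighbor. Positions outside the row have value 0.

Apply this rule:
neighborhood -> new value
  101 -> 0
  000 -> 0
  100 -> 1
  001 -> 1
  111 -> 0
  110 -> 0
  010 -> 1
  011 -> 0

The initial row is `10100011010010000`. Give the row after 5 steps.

step 1: 10110100011111000
step 2: 10000110100000100
step 3: 11001000110001110
step 4: 00111101001010001
step 5: 01000001111011011

01000001111011011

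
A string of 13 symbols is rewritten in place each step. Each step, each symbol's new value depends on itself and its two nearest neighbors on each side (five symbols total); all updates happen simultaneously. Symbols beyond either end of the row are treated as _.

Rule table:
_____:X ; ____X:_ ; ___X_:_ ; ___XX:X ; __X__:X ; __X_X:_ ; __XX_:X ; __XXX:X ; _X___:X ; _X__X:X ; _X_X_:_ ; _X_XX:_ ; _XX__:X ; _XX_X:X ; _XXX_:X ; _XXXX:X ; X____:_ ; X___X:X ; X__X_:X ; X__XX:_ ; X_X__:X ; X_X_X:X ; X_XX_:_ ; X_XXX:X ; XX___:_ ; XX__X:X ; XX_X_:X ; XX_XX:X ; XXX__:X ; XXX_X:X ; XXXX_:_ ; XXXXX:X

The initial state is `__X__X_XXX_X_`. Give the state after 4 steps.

XX_XXXX_XXXXX

__XXX__XXXXXX
_XXXXX_XXXX_X
XXXX_XXXX_XXX
XX_XXXX_XXXXX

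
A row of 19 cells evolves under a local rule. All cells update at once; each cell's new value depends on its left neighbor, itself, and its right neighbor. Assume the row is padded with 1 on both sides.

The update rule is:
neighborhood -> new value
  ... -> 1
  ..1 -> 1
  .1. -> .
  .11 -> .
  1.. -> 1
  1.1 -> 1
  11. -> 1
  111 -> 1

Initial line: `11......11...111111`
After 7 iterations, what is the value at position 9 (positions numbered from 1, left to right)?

11111111.1111.11111
111111111.1111.1111
1111111111.1111.111
11111111111.1111.11
111111111111.1111.1
1111111111111.1111.
11111111111111.1111
position 9 holds 1

1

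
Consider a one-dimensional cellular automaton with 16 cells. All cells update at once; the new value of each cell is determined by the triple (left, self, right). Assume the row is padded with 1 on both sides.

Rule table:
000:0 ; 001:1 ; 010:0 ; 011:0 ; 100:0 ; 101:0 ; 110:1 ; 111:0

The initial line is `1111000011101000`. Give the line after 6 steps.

0010010000100100

0001000100100001
0010001001000010
0100010010000100
0000100100001001
0001001000010010
0010010000100100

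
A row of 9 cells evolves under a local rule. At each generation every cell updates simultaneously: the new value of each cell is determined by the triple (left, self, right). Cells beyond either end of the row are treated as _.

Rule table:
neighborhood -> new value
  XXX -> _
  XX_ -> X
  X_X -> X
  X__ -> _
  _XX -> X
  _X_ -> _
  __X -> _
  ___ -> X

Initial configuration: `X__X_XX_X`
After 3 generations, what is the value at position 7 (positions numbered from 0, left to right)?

_

generation 1: ____XXXX_
generation 2: XXX_X__X_
generation 3: X_XX_____
position 7 holds _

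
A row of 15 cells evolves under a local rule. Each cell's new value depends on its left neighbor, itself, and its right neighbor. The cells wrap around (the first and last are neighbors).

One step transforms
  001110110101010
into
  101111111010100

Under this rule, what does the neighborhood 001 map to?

At position 1 the neighborhood is 001; the next row has 0 there.

0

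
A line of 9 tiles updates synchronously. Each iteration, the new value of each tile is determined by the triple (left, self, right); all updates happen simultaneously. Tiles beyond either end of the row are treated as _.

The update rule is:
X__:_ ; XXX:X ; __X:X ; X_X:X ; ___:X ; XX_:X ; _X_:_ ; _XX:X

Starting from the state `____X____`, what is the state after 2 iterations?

XXXX__XXX
XXXX_XXXX

XXXX_XXXX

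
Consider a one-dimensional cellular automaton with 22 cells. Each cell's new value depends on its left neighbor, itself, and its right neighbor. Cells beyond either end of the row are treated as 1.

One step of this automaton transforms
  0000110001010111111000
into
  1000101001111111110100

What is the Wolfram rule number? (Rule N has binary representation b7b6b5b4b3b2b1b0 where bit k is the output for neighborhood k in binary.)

position 14: 111 → 1  (bit 7 = 1)
position 5: 110 → 0  (bit 6 = 0)
position 10: 101 → 1  (bit 5 = 1)
position 0: 100 → 1  (bit 4 = 1)
position 4: 011 → 1  (bit 3 = 1)
position 9: 010 → 1  (bit 2 = 1)
position 3: 001 → 0  (bit 1 = 0)
position 1: 000 → 0  (bit 0 = 0)
bits b7..b0 = 10111100 = 188

188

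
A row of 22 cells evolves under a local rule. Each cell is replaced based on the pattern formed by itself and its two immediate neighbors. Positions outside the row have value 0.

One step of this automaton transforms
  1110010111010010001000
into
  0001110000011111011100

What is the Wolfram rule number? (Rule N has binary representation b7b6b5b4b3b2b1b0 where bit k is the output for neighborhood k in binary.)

position 1: 111 → 0  (bit 7 = 0)
position 2: 110 → 0  (bit 6 = 0)
position 6: 101 → 0  (bit 5 = 0)
position 3: 100 → 1  (bit 4 = 1)
position 0: 011 → 0  (bit 3 = 0)
position 5: 010 → 1  (bit 2 = 1)
position 4: 001 → 1  (bit 1 = 1)
position 16: 000 → 0  (bit 0 = 0)
bits b7..b0 = 00010110 = 22

22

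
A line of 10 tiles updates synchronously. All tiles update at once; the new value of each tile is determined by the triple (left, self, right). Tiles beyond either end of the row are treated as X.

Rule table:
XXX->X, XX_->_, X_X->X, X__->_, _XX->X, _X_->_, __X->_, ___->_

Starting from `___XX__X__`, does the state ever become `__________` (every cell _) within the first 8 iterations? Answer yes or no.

yes

iteration 1: ___X______
iteration 2: __________
all cells are _ at iteration 2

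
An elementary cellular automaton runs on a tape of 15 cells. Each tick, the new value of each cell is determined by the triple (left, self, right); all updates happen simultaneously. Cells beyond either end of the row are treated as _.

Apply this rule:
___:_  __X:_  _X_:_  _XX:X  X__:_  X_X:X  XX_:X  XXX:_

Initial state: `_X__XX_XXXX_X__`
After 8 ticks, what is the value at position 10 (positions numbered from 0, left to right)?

X

____XXXX__XX___
____X__X__XX___
__________XX___
__________XX___  (fixed point — unchanged through tick 8)
position 10 holds X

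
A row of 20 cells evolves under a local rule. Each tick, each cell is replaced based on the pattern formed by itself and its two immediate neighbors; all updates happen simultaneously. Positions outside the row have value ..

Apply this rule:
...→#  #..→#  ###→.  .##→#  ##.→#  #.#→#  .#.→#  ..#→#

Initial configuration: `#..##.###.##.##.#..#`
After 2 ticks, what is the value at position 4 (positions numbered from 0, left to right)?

.

#######.############
#.....###..........#
position 4 holds .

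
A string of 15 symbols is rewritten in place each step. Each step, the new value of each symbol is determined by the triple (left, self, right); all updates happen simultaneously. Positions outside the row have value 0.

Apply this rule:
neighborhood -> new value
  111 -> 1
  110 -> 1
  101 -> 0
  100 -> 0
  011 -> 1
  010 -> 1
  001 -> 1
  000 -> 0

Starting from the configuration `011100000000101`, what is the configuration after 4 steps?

step 1: 111100000001101
step 2: 111100000011101
step 3: 111100000111101
step 4: 111100001111101

111100001111101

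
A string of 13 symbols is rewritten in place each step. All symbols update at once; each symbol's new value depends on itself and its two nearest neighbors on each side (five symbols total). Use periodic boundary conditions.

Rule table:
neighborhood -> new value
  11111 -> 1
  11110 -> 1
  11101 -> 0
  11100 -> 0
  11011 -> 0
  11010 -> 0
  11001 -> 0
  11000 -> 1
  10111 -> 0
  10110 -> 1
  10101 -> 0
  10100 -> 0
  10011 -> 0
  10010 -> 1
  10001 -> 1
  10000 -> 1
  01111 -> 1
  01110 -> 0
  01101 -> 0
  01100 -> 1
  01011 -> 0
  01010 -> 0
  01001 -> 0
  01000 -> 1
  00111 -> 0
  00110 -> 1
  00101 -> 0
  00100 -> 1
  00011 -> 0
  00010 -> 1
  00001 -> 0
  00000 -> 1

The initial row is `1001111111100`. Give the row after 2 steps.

1110011110001

step 1: 1000111111001
step 2: 1110011110001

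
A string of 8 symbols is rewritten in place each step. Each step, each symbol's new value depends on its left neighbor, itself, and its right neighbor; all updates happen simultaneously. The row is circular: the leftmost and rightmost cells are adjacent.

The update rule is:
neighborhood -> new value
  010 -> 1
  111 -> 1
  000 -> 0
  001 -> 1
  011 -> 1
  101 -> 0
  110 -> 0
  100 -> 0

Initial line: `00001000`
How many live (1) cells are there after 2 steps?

2

00011000
00110000
count of 1: 2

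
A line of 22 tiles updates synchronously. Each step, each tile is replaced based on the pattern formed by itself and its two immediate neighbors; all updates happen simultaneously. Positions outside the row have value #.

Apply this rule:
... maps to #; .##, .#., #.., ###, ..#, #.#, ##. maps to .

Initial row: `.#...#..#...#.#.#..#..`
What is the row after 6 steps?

.#...####...#########.

...#......#...........
.#...####...#########.
...#......#...........  (repeats step 1; period 2)
step 6: .#...####...#########.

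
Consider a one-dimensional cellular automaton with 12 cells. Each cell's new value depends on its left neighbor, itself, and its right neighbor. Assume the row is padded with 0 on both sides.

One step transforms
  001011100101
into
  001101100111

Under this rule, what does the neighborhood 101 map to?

1

At position 3 the neighborhood is 101; the next row has 1 there.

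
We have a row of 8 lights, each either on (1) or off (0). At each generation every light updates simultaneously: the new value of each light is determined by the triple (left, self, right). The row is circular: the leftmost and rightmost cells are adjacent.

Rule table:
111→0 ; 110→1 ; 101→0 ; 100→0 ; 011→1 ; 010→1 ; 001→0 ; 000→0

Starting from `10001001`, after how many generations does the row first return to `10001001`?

10001001

1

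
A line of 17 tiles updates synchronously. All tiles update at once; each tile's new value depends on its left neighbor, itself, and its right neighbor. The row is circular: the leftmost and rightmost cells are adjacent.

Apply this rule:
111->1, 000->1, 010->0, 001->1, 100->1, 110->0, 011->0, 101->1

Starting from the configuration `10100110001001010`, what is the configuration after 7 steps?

step 1: 01011001110110101
step 2: 10100110101001010
step 3: 01011001010110101
step 4: 10100110101001010  (repeats step 2; period 2)
step 7: 01011001010110101

01011001010110101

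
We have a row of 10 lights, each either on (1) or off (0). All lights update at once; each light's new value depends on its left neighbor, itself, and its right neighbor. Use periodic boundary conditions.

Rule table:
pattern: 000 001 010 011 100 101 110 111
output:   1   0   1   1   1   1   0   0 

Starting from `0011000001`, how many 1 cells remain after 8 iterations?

1010111101
0111100011
1100011010
1011010111
0110111100
0101100011
1111011010
1000110111
count of 1: 6

6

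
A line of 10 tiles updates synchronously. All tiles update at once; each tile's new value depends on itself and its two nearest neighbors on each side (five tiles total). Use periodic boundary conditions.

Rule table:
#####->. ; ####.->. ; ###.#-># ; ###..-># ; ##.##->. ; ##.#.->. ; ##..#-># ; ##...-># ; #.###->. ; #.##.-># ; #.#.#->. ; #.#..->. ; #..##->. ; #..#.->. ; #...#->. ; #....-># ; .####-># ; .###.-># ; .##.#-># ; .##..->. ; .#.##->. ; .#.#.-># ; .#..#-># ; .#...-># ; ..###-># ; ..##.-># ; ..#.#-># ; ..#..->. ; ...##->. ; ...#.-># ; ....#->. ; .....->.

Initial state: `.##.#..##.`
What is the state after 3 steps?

step 1: .##..#.#.#
step 2: .#.#.##.#.
step 3: .##..##..#

.##..##..#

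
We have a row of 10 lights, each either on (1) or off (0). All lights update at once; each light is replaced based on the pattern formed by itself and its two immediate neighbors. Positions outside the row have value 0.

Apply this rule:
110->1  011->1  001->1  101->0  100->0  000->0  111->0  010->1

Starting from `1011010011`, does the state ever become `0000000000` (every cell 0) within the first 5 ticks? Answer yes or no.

1011010111
1011010101
1011010101  (fixed point — unchanged through tick 5)
tick 5 is 1011010101, still not uniform 0

no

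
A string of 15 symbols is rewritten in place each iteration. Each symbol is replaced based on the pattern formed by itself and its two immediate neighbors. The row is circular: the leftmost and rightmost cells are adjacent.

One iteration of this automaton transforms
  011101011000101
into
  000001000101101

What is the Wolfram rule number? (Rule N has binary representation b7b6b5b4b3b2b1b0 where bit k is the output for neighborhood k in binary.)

position 2: 111 → 0  (bit 7 = 0)
position 3: 110 → 0  (bit 6 = 0)
position 0: 101 → 0  (bit 5 = 0)
position 9: 100 → 1  (bit 4 = 1)
position 1: 011 → 0  (bit 3 = 0)
position 5: 010 → 1  (bit 2 = 1)
position 11: 001 → 1  (bit 1 = 1)
position 10: 000 → 0  (bit 0 = 0)
bits b7..b0 = 00010110 = 22

22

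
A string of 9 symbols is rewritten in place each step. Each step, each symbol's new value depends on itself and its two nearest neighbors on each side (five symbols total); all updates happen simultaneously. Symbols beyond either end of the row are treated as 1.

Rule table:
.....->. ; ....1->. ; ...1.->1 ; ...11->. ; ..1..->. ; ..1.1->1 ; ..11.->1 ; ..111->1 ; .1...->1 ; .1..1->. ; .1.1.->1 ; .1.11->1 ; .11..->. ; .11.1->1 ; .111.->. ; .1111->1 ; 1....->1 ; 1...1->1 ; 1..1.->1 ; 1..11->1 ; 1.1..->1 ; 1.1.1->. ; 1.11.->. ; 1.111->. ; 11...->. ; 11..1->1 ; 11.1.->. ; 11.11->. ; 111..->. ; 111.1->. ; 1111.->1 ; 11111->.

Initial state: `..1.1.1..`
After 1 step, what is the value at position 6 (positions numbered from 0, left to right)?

1111.11.1
position 6 holds 1

1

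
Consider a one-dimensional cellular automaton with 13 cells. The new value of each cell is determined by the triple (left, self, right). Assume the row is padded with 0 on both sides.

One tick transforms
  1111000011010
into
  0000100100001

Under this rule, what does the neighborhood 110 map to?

0

At position 3 the neighborhood is 110; the next row has 0 there.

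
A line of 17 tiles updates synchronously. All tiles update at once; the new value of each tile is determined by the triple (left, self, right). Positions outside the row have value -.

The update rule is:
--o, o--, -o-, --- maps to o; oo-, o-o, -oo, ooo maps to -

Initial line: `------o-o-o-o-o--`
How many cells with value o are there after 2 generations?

3

ooooooo-o-o-o-ooo
--------o-o-o----
count of o: 3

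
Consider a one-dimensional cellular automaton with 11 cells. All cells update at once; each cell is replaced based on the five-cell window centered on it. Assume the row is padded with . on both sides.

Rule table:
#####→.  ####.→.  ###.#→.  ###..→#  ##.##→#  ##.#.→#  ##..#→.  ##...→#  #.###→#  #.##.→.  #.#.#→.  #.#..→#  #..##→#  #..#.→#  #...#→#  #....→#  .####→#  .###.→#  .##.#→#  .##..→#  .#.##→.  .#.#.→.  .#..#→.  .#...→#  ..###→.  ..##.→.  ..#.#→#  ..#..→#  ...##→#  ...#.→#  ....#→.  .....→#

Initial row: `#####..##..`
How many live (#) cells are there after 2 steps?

step 1: .#..#.#.###
step 2: ##.##...###
count of #: 7

7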